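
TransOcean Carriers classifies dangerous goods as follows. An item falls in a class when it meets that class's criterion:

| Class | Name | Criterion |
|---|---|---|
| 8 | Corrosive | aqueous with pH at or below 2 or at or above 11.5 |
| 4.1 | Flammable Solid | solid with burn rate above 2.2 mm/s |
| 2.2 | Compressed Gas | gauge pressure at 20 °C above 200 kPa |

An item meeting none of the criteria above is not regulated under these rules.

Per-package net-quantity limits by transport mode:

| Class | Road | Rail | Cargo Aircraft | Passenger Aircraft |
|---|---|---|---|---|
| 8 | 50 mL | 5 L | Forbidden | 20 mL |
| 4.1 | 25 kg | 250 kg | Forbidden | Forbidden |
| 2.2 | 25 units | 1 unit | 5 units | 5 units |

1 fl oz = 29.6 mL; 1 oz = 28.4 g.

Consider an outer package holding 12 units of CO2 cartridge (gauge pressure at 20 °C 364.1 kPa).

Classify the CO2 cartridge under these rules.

Class 2.2

The CO2 cartridge has gauge pressure at 20 °C 364.1 kPa, which is > 200 kPa, so it is Class 2.2 (Compressed Gas).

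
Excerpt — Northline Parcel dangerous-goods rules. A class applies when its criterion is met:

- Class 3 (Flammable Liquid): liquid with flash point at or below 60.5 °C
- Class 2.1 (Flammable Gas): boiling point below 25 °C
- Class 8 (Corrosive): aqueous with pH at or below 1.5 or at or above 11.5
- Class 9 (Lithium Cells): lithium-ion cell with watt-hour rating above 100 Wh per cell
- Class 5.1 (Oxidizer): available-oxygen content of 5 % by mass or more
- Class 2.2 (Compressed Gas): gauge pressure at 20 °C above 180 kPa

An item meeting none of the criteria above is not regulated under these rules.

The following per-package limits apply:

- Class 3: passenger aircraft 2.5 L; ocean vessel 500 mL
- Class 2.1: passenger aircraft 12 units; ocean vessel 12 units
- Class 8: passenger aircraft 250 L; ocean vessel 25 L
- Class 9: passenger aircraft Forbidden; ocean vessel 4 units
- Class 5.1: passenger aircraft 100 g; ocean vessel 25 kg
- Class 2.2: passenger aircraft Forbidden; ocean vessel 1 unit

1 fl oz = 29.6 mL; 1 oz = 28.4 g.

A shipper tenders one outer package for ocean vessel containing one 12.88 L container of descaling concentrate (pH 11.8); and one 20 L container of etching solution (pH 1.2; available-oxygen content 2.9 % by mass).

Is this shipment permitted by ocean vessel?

No

With pH 11.8 (≥ 11.5), the descaling concentrate falls in Class 8.
With pH 1.2 (≤ 1.5), the etching solution falls in Class 8.
Total Class 8: 12.88 L + 20 L = 32.88 L.
That exceeds the Class 8 ocean vessel limit of 25 L.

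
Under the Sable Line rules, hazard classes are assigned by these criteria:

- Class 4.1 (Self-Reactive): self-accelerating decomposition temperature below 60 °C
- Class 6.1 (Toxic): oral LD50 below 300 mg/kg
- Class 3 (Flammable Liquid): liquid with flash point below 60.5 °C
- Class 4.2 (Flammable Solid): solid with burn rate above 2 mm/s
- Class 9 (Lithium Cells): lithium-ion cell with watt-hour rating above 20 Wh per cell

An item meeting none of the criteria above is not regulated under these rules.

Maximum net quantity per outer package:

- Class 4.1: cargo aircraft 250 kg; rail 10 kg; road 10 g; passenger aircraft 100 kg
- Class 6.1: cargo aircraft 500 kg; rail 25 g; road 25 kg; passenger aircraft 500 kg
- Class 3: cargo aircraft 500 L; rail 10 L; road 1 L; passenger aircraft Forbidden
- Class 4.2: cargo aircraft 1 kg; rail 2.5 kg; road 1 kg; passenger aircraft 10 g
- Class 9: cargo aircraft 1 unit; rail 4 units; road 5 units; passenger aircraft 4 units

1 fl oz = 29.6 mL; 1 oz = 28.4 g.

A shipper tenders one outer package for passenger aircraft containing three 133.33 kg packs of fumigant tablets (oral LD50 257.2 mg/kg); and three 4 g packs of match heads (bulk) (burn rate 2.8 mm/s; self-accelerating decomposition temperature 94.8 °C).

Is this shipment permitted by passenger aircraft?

Oral LD50 257.2 mg/kg meets the Class 6.1 criterion (Toxic), so the fumigant tablets are Class 6.1.
Burn rate 2.8 mm/s meets the Class 4.2 criterion (Flammable Solid), so the match heads (bulk) are Class 4.2.
Class 6.1 quantity: three 133.33 kg packs = 399.99 kg.
399.99 kg ≤ 500 kg (passenger aircraft limit, Class 6.1) — within limit.
Class 4.2 quantity: three 4 g packs = 12 g.
12 g > 10 g (passenger aircraft limit, Class 4.2) — over the limit.

No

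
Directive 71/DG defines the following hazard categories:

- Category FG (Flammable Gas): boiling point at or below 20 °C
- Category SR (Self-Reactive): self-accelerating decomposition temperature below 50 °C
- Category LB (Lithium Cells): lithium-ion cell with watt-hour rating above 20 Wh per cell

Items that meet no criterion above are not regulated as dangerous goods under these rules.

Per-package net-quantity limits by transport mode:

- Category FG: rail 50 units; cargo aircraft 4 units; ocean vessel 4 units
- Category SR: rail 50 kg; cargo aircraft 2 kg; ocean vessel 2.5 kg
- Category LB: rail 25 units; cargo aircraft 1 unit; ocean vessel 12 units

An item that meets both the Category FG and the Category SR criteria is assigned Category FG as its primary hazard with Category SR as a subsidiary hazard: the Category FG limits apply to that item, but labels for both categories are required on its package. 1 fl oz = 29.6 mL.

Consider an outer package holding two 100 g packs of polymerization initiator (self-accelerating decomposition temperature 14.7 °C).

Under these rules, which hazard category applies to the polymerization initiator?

Category SR

The polymerization initiator has self-accelerating decomposition temperature 14.7 °C, which is < 50 °C, so it is Category SR (Self-Reactive).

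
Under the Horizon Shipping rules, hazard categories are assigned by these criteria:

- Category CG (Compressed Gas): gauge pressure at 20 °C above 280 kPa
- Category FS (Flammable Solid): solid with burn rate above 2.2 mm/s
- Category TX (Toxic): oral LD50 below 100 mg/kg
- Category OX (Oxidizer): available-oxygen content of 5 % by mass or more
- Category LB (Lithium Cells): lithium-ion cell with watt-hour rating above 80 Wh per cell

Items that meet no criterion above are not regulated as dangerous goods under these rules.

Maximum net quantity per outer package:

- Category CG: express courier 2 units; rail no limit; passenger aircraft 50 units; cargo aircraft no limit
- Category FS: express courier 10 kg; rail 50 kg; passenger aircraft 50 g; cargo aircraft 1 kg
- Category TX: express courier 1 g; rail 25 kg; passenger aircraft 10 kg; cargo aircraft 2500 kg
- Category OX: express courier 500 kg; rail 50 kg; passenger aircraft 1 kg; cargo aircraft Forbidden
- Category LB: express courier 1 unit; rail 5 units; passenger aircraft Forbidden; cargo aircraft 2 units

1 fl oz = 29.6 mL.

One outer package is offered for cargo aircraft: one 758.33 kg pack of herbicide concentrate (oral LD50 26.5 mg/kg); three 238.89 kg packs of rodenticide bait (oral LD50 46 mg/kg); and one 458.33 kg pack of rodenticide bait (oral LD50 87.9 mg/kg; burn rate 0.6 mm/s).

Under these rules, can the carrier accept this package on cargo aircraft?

Oral LD50 26.5 mg/kg meets the Category TX criterion (Toxic), so the herbicide concentrate is Category TX.
The rodenticide bait has oral LD50 46 mg/kg, which is < 100 mg/kg, so it is Category TX (Toxic).
The rodenticide bait has oral LD50 87.9 mg/kg, which is < 100 mg/kg, so it is Category TX (Toxic).
Total Category TX: 758.33 kg + (three 238.89 kg packs = 716.67 kg) + 458.33 kg = 1933.33 kg.
That is within the Category TX cargo aircraft limit of 2500 kg.

Yes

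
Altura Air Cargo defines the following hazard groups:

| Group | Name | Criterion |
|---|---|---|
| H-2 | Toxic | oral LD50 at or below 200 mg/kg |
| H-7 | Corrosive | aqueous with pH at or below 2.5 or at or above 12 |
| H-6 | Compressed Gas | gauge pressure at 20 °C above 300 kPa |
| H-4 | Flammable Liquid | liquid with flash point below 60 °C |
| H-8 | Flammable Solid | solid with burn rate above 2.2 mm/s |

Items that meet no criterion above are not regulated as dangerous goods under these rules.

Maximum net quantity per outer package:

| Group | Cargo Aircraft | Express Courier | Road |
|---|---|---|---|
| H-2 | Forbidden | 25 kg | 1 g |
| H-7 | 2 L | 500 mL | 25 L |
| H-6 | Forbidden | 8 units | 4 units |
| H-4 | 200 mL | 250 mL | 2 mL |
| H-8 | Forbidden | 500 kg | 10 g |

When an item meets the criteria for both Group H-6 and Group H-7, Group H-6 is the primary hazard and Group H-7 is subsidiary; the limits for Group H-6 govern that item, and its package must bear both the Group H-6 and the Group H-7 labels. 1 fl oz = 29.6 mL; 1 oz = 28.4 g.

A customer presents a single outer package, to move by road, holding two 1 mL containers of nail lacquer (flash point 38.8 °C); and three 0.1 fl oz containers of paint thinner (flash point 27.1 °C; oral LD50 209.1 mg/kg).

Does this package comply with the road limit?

No

Flash point 38.8 °C meets the Group H-4 criterion (Flammable Liquid), so the nail lacquer is Group H-4.
Paint thinner: flash point 27.1 °C < 60 °C → Group H-4 (Flammable Liquid).
Total Group H-4: (two 1 mL containers = 2 mL) + (three 0.1 fl oz containers = 8.88 mL) = 10.88 mL.
That exceeds the Group H-4 road limit of 2 mL.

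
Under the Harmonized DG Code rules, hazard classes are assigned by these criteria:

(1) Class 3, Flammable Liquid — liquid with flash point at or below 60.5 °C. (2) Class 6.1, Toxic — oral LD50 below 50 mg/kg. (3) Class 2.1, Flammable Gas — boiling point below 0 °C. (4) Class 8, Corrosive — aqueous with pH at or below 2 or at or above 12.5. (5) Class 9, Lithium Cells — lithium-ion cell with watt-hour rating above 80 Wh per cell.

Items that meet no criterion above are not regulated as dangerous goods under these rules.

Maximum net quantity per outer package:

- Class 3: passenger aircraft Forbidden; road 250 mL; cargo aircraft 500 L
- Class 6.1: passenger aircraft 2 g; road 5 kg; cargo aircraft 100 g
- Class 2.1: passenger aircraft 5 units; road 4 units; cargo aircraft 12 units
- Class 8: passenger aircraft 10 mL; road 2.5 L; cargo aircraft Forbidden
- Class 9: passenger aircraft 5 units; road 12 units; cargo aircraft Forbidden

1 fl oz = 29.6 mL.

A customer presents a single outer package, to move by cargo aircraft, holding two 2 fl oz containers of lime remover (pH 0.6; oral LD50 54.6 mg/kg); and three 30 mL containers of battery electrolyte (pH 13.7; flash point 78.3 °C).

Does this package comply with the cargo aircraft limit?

No

With pH 0.6 (≤ 2), the lime remover falls in Class 8.
The battery electrolyte has pH 13.7, which is ≥ 12.5, so it is Class 8 (Corrosive).
Class 8 net quantity: (two 2 fl oz containers = 118.4 mL) + (three 30 mL containers = 90 mL) = 208.4 mL.
By cargo aircraft, Class 8 is Forbidden regardless of quantity.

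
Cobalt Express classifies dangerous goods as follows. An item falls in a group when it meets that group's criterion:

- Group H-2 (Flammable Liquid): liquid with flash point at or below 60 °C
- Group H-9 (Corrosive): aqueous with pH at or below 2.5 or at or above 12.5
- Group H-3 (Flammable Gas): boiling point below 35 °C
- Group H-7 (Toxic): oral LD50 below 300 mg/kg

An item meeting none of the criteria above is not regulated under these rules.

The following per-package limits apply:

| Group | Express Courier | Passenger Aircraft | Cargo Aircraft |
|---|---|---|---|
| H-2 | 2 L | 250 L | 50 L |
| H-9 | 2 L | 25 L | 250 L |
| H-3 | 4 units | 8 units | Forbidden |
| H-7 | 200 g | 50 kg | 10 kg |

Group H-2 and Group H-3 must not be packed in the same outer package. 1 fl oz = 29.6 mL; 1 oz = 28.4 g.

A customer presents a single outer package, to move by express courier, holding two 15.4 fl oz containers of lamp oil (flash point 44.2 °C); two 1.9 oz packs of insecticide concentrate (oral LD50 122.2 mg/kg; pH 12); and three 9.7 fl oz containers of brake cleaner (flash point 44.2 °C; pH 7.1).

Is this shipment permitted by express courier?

With flash point 44.2 °C (≤ 60 °C), the lamp oil falls in Group H-2.
Insecticide concentrate: oral LD50 122.2 mg/kg < 300 mg/kg → Group H-7 (Toxic).
The brake cleaner has flash point 44.2 °C, which is ≤ 60 °C, so it is Group H-2 (Flammable Liquid).
Total Group H-2: (two 15.4 fl oz containers = 911.68 mL) + (three 9.7 fl oz containers = 861.36 mL) = 1773.04 mL.
1773.04 mL ≤ 2 L (express courier limit, Group H-2) — within limit.
Group H-7 quantity: two 1.9 oz packs = 107.92 g.
107.92 g ≤ 200 g (express courier limit, Group H-7) — within limit.
The segregation rule (Group H-2 with Group H-3) does not apply to Group H-2 with Group H-7.
Every hazard group is within its express courier limit and no segregation rule is violated.

Yes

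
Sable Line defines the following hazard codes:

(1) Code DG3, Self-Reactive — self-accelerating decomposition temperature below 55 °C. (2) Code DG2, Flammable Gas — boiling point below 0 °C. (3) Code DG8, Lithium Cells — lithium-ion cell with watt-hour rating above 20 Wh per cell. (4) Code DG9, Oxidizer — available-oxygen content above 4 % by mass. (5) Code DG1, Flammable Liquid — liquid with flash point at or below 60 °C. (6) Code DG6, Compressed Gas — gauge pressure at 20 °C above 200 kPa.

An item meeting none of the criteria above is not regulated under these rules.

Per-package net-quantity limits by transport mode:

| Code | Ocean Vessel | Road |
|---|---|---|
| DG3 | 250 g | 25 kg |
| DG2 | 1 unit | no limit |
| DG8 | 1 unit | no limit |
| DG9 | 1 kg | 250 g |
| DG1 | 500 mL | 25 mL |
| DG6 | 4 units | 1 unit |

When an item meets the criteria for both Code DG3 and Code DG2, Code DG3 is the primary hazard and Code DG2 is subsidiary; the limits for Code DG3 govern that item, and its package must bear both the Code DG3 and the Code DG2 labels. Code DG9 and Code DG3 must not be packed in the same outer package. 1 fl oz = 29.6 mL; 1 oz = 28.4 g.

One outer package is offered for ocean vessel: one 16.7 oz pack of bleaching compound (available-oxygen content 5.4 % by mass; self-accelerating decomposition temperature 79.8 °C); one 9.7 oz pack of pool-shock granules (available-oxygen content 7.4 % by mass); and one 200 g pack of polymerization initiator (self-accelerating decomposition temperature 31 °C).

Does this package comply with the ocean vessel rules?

No

The bleaching compound has available-oxygen content 5.4 % by mass, which is > 4 % by mass, so it is Code DG9 (Oxidizer).
With available-oxygen content 7.4 % by mass (> 4 % by mass), the pool-shock granules fall in Code DG9.
The polymerization initiator has self-accelerating decomposition temperature 31 °C, which is < 55 °C, so it is Code DG3 (Self-Reactive).
Total Code DG9: (one 16.7 oz pack = 474.28 g) + (one 9.7 oz pack = 275.48 g) = 749.76 g.
749.76 g ≤ 1 kg (ocean vessel limit, Code DG9) — within limit.
Code DG3 quantity: 200 g.
That is within the Code DG3 ocean vessel limit of 250 g.
Code DG9 and Code DG3 may not share an outer package.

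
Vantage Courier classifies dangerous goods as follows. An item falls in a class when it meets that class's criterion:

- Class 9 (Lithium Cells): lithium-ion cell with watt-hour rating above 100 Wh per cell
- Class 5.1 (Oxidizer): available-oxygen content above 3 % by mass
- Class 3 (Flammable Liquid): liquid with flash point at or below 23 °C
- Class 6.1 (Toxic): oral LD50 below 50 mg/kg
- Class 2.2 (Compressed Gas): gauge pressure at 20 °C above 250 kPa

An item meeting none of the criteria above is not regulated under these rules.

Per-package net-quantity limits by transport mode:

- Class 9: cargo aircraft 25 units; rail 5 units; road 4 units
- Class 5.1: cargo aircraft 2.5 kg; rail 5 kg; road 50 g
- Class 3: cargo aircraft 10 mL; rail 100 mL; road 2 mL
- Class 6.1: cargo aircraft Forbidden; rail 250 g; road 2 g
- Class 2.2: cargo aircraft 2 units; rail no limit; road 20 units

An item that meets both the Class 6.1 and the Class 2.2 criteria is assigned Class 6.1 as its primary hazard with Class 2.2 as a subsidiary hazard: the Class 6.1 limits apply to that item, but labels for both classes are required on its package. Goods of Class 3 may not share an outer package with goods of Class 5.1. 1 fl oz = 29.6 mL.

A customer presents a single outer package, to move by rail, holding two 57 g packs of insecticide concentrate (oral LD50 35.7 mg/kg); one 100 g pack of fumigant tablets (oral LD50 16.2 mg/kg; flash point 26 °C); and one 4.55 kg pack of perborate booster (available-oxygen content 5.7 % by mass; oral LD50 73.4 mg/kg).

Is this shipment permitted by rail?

Yes

With oral LD50 35.7 mg/kg (< 50 mg/kg), the insecticide concentrate falls in Class 6.1.
Oral LD50 16.2 mg/kg meets the Class 6.1 criterion (Toxic), so the fumigant tablets are Class 6.1.
The perborate booster has available-oxygen content 5.7 % by mass, which is > 3 % by mass, so it is Class 5.1 (Oxidizer).
Total Class 6.1: (two 57 g packs = 114 g) + 100 g = 214 g.
That is within the Class 6.1 rail limit of 250 g.
Class 5.1 quantity: 4.55 kg.
4.55 kg is within the rail limit of 5 kg for Class 5.1.
The segregation rule (Class 3 with Class 5.1) does not apply to Class 6.1 with Class 5.1.
Every hazard class is within its rail limit and no segregation rule is violated.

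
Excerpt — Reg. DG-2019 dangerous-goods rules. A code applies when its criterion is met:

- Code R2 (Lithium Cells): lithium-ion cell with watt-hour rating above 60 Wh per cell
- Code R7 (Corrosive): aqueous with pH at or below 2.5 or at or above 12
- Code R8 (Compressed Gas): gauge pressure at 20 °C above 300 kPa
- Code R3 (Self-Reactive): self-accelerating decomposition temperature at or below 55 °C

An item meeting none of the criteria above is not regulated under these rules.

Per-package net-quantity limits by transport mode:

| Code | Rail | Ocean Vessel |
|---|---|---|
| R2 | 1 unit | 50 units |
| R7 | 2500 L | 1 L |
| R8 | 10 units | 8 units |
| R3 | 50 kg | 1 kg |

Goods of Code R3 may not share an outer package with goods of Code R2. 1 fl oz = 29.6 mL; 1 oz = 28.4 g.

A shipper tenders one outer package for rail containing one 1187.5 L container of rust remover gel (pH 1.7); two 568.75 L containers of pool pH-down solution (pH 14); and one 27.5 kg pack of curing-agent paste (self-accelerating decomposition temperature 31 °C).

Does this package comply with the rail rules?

The rust remover gel has pH 1.7, which is ≤ 2.5, so it is Code R7 (Corrosive).
pH 14 meets the Code R7 criterion (Corrosive), so the pool pH-down solution is Code R7.
Curing-agent paste: self-accelerating decomposition temperature 31 °C ≤ 55 °C → Code R3 (Self-Reactive).
Code R3 quantity: 27.5 kg.
That is within the Code R3 rail limit of 50 kg.
Code R7 net quantity: 1187.5 L + (two 568.75 L containers = 1137.5 L) = 2325 L.
2325 L ≤ 2500 L (rail limit, Code R7) — within limit.
The segregation rule (Code R3 with Code R2) does not apply to Code R3 with Code R7.
Every hazard code is within its rail limit and no segregation rule is violated.

Yes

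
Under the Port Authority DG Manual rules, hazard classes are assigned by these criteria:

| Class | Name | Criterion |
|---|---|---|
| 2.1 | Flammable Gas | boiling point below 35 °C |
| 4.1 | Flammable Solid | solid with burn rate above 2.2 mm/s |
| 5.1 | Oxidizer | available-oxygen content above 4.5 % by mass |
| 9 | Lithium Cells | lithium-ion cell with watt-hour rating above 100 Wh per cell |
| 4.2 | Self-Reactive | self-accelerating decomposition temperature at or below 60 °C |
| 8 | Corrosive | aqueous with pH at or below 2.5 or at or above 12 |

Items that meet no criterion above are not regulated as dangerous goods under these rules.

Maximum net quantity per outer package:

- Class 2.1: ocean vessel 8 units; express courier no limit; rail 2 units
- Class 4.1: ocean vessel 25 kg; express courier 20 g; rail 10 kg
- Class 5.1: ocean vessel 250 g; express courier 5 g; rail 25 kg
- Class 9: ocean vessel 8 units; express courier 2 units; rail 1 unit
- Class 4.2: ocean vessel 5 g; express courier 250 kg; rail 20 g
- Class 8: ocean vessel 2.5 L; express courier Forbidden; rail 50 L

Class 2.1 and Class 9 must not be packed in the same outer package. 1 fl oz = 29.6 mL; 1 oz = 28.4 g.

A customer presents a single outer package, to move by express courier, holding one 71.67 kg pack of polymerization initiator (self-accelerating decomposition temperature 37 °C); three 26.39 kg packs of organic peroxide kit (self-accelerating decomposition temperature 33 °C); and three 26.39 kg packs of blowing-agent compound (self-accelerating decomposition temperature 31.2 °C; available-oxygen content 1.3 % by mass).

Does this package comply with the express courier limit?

The polymerization initiator has self-accelerating decomposition temperature 37 °C, which is ≤ 60 °C, so it is Class 4.2 (Self-Reactive).
The organic peroxide kit has self-accelerating decomposition temperature 33 °C, which is ≤ 60 °C, so it is Class 4.2 (Self-Reactive).
With self-accelerating decomposition temperature 31.2 °C (≤ 60 °C), the blowing-agent compound falls in Class 4.2.
Total Class 4.2: 71.67 kg + (three 26.39 kg packs = 79.17 kg) + (three 26.39 kg packs = 79.17 kg) = 230.01 kg.
230.01 kg is within the express courier limit of 250 kg for Class 4.2.

Yes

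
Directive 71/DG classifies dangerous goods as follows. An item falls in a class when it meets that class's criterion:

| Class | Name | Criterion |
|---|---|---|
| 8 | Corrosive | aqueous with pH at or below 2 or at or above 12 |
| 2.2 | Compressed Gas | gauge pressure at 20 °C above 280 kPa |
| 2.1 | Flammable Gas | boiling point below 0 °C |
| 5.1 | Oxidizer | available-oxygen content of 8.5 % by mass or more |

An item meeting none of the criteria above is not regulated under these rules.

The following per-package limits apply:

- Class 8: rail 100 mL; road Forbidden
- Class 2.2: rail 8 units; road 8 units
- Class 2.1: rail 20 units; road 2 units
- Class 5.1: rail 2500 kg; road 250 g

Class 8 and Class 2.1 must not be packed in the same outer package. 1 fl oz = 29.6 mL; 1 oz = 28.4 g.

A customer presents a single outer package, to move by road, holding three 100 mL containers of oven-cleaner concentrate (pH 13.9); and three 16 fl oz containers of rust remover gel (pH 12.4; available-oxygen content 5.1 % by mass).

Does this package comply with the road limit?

No

The oven-cleaner concentrate has pH 13.9, which is ≥ 12, so it is Class 8 (Corrosive).
With pH 12.4 (≥ 12), the rust remover gel falls in Class 8.
Class 8 net quantity: (three 100 mL containers = 300 mL) + (three 16 fl oz containers = 1420.8 mL) = 1720.8 mL.
Class 8 is Forbidden by road.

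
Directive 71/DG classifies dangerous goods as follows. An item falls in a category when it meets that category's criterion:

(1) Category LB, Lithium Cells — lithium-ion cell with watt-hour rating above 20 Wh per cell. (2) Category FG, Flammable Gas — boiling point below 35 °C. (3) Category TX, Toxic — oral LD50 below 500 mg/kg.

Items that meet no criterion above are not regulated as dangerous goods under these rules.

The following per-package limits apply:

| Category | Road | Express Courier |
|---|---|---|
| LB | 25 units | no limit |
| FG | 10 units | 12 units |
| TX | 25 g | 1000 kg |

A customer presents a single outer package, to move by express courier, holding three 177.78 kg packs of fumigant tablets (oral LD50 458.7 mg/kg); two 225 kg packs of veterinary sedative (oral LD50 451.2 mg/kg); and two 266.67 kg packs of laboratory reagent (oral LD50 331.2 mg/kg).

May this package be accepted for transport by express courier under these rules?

The fumigant tablets have oral LD50 458.7 mg/kg, which is < 500 mg/kg, so they are Category TX (Toxic).
The veterinary sedative has oral LD50 451.2 mg/kg, which is < 500 mg/kg, so it is Category TX (Toxic).
The laboratory reagent has oral LD50 331.2 mg/kg, which is < 500 mg/kg, so it is Category TX (Toxic).
Category TX net quantity: (three 177.78 kg packs = 533.34 kg) + (two 225 kg packs = 450 kg) + (two 266.67 kg packs = 533.34 kg) = 1516.68 kg.
That exceeds the Category TX express courier limit of 1000 kg.

No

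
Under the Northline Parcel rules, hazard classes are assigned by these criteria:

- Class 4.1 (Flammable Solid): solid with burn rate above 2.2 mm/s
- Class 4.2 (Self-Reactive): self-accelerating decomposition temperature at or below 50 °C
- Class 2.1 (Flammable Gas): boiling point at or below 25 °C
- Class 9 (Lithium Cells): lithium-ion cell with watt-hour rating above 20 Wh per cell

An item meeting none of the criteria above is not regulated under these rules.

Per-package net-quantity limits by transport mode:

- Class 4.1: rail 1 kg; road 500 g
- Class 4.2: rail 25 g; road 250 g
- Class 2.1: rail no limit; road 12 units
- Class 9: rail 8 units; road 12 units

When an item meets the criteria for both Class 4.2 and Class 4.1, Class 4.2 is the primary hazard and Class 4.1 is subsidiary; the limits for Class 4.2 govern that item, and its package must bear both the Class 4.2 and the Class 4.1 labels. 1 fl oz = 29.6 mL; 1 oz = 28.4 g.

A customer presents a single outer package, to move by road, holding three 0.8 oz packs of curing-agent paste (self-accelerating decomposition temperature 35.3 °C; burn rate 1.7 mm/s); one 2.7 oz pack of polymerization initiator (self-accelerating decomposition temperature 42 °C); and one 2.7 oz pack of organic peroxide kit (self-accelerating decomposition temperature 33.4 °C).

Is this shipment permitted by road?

Yes

Curing-agent paste: self-accelerating decomposition temperature 35.3 °C ≤ 50 °C → Class 4.2 (Self-Reactive).
The polymerization initiator has self-accelerating decomposition temperature 42 °C, which is ≤ 50 °C, so it is Class 4.2 (Self-Reactive).
Self-accelerating decomposition temperature 33.4 °C meets the Class 4.2 criterion (Self-Reactive), so the organic peroxide kit is Class 4.2.
Total Class 4.2: (three 0.8 oz packs = 68.16 g) + (one 2.7 oz pack = 76.68 g) + (one 2.7 oz pack = 76.68 g) = 221.52 g.
221.52 g is within the road limit of 250 g for Class 4.2.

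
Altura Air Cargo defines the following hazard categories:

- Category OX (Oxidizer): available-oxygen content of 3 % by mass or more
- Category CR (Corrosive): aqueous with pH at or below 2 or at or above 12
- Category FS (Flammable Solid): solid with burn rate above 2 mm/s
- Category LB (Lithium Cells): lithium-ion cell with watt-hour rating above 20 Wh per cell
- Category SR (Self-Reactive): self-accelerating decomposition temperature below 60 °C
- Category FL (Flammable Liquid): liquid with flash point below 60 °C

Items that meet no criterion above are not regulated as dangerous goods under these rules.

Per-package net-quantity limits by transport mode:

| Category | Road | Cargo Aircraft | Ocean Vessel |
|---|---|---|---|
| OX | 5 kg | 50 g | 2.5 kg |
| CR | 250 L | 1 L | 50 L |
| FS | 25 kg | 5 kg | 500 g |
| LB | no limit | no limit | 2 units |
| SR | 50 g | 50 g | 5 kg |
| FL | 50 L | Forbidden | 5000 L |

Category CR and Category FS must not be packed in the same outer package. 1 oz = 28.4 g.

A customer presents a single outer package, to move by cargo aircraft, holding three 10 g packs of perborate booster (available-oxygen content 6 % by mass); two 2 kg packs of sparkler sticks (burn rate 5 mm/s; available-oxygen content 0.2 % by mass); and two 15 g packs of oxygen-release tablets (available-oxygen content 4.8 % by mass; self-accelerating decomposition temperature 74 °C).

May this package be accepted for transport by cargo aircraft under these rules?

The perborate booster has available-oxygen content 6 % by mass, which is ≥ 3 % by mass, so it is Category OX (Oxidizer).
With burn rate 5 mm/s (> 2 mm/s), the sparkler sticks fall in Category FS.
Available-oxygen content 4.8 % by mass meets the Category OX criterion (Oxidizer), so the oxygen-release tablets are Category OX.
Total Category OX: (three 10 g packs = 30 g) + (two 15 g packs = 30 g) = 60 g.
60 g > 50 g (cargo aircraft limit, Category OX) — over the limit.
Category FS quantity: two 2 kg packs = 4 kg.
4 kg ≤ 5 kg (cargo aircraft limit, Category FS) — within limit.
The segregation rule (Category CR with Category FS) does not apply to Category OX with Category FS.

No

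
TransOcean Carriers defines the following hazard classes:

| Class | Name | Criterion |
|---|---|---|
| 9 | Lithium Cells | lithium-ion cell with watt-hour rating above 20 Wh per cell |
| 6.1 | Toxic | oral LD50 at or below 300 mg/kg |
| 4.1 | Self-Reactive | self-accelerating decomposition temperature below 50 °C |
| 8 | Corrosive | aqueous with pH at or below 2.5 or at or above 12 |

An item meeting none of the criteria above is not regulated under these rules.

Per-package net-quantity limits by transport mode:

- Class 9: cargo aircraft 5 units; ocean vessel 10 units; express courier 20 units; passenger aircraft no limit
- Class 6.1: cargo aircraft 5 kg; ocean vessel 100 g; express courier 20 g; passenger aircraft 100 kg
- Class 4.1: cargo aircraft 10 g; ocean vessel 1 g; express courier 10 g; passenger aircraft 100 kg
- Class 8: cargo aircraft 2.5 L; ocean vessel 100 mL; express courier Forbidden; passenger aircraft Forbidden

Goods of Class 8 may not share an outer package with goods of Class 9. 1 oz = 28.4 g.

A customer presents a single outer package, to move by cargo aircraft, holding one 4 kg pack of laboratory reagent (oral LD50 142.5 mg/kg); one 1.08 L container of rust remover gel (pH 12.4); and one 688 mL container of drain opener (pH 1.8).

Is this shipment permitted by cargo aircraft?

Oral LD50 142.5 mg/kg meets the Class 6.1 criterion (Toxic), so the laboratory reagent is Class 6.1.
The rust remover gel has pH 12.4, which is ≥ 12, so it is Class 8 (Corrosive).
pH 1.8 meets the Class 8 criterion (Corrosive), so the drain opener is Class 8.
Class 6.1 quantity: 4 kg.
That is within the Class 6.1 cargo aircraft limit of 5 kg.
Class 8 net quantity: 1.08 L + 688 mL = 1.768 L.
1.768 L is within the cargo aircraft limit of 2.5 L for Class 8.
The segregation rule (Class 8 with Class 9) does not apply to Class 6.1 with Class 8.
Every hazard class is within its cargo aircraft limit and no segregation rule is violated.

Yes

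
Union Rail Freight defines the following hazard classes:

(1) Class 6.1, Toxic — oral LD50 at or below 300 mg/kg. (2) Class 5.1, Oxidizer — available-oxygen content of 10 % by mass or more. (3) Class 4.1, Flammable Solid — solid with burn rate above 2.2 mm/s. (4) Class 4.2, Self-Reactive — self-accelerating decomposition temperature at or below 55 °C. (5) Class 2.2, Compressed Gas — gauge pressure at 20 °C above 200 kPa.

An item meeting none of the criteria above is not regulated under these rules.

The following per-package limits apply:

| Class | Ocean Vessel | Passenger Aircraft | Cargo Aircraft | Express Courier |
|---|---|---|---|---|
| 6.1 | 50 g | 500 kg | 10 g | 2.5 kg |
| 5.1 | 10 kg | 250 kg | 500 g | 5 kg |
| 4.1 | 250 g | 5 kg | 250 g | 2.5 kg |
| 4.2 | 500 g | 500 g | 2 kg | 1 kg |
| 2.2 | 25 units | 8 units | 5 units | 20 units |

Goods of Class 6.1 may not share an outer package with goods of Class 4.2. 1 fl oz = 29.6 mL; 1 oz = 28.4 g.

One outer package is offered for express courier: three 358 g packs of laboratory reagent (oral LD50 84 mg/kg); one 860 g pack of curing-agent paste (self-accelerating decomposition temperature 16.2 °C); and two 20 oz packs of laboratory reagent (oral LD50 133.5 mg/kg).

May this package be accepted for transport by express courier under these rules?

No

Laboratory reagent: oral LD50 84 mg/kg ≤ 300 mg/kg → Class 6.1 (Toxic).
Self-accelerating decomposition temperature 16.2 °C meets the Class 4.2 criterion (Self-Reactive), so the curing-agent paste is Class 4.2.
Oral LD50 133.5 mg/kg meets the Class 6.1 criterion (Toxic), so the laboratory reagent is Class 6.1.
Total Class 6.1: (three 358 g packs = 1.074 kg) + (two 20 oz packs = 1.136 kg) = 2.21 kg.
2.21 kg is within the express courier limit of 2.5 kg for Class 6.1.
Class 4.2 quantity: 860 g.
860 g ≤ 1 kg (express courier limit, Class 4.2) — within limit.
Class 6.1 and Class 4.2 may not share an outer package.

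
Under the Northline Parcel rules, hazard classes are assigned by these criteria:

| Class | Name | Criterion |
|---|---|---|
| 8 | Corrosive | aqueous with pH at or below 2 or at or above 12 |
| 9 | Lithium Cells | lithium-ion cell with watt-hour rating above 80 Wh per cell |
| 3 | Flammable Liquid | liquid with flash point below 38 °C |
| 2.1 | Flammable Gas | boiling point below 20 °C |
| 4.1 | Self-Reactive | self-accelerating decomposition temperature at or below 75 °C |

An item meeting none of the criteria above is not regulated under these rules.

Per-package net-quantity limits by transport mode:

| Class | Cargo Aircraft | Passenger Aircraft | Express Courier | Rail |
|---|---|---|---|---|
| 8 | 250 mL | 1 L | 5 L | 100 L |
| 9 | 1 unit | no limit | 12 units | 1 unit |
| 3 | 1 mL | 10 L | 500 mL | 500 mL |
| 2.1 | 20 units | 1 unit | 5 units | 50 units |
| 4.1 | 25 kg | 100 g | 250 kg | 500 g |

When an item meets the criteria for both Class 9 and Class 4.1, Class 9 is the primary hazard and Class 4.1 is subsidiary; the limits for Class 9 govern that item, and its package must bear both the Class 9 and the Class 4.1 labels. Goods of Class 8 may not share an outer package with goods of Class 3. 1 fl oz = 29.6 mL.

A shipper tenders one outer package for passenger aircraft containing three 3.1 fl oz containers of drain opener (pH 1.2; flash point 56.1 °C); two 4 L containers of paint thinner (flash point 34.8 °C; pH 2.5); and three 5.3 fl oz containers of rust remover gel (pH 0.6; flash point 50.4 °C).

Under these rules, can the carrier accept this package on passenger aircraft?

No

The drain opener has pH 1.2, which is ≤ 2, so it is Class 8 (Corrosive).
Flash point 34.8 °C meets the Class 3 criterion (Flammable Liquid), so the paint thinner is Class 3.
pH 0.6 meets the Class 8 criterion (Corrosive), so the rust remover gel is Class 8.
Class 8 net quantity: (three 3.1 fl oz containers = 275.28 mL) + (three 5.3 fl oz containers = 470.64 mL) = 745.92 mL.
745.92 mL is within the passenger aircraft limit of 1 L for Class 8.
Class 3 quantity: two 4 L containers = 8 L.
That is within the Class 3 passenger aircraft limit of 10 L.
Class 8 and Class 3 may not share an outer package.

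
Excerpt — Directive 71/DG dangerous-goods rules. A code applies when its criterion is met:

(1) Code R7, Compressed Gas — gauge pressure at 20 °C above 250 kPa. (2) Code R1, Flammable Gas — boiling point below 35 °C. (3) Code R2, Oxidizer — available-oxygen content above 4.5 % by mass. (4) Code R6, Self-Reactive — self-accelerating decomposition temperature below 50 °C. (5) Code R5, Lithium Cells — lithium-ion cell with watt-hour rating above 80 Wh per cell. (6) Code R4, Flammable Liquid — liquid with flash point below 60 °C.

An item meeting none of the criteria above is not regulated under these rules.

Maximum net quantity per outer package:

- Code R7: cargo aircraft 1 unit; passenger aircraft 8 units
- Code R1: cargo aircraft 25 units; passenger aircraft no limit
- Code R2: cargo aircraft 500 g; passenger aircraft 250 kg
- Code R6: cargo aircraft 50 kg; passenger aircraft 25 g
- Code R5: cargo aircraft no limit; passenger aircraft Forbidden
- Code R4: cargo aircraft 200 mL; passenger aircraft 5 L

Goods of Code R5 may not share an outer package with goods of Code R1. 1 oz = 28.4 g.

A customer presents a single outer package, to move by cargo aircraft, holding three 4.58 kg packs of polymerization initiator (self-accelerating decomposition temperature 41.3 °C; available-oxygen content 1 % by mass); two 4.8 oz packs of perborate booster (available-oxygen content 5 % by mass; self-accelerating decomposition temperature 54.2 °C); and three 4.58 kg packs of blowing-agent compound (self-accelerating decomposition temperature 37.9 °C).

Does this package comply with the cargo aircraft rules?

Self-accelerating decomposition temperature 41.3 °C meets the Code R6 criterion (Self-Reactive), so the polymerization initiator is Code R6.
Perborate booster: available-oxygen content 5 % by mass > 4.5 % by mass → Code R2 (Oxidizer).
Self-accelerating decomposition temperature 37.9 °C meets the Code R6 criterion (Self-Reactive), so the blowing-agent compound is Code R6.
Code R2 quantity: two 4.8 oz packs = 272.64 g.
272.64 g ≤ 500 g (cargo aircraft limit, Code R2) — within limit.
Code R6 net quantity: (three 4.58 kg packs = 13.74 kg) + (three 4.58 kg packs = 13.74 kg) = 27.48 kg.
That is within the Code R6 cargo aircraft limit of 50 kg.
The segregation rule (Code R5 with Code R1) does not apply to Code R2 with Code R6.
Every hazard code is within its cargo aircraft limit and no segregation rule is violated.

Yes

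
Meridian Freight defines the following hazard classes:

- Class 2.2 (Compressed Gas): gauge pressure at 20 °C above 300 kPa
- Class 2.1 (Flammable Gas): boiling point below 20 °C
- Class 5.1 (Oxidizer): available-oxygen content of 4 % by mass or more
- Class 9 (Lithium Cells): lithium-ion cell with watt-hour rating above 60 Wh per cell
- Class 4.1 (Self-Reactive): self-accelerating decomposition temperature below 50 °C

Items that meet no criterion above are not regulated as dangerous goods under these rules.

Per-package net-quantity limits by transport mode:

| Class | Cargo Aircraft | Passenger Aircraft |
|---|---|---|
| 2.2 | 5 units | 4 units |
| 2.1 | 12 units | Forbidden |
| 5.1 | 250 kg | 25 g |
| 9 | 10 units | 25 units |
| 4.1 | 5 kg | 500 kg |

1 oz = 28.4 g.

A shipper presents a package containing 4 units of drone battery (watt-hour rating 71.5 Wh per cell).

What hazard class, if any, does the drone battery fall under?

Class 9

Watt-hour rating 71.5 Wh per cell meets the Class 9 criterion (Lithium Cells), so the drone battery is Class 9.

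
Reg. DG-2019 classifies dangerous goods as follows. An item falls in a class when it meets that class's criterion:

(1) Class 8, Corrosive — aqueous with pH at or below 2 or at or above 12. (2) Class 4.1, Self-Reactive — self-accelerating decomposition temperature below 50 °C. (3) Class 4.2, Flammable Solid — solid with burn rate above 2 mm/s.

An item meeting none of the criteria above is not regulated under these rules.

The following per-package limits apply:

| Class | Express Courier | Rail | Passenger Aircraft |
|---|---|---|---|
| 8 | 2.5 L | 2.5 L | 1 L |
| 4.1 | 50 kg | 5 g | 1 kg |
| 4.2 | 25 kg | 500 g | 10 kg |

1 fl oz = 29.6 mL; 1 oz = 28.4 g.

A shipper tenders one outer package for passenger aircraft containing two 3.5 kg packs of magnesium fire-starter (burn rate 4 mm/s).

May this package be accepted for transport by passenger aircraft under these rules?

Yes

Magnesium fire-starter: burn rate 4 mm/s > 2 mm/s → Class 4.2 (Flammable Solid).
Class 4.2 quantity: two 3.5 kg packs = 7 kg.
That is within the Class 4.2 passenger aircraft limit of 10 kg.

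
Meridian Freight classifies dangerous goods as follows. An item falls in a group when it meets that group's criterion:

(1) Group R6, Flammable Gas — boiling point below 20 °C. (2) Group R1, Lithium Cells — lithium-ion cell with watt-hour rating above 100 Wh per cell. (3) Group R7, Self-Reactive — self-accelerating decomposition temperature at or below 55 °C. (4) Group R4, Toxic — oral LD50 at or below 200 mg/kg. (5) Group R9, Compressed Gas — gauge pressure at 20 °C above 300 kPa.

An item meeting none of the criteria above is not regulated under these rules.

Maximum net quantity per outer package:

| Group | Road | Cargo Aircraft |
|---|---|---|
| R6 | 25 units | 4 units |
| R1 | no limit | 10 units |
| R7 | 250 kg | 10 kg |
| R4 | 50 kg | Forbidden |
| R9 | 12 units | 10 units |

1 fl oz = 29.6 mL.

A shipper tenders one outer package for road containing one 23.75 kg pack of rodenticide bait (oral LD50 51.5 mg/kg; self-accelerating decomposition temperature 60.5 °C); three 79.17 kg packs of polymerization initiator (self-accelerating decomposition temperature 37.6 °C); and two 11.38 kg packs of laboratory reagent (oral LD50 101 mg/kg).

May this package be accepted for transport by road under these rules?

Yes

With oral LD50 51.5 mg/kg (≤ 200 mg/kg), the rodenticide bait falls in Group R4.
The polymerization initiator has self-accelerating decomposition temperature 37.6 °C, which is ≤ 55 °C, so it is Group R7 (Self-Reactive).
The laboratory reagent has oral LD50 101 mg/kg, which is ≤ 200 mg/kg, so it is Group R4 (Toxic).
Total Group R4: 23.75 kg + (two 11.38 kg packs = 22.76 kg) = 46.51 kg.
46.51 kg is within the road limit of 50 kg for Group R4.
Group R7 quantity: three 79.17 kg packs = 237.51 kg.
That is within the Group R7 road limit of 250 kg.
Every hazard group is within its road limit and no segregation rule is violated.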